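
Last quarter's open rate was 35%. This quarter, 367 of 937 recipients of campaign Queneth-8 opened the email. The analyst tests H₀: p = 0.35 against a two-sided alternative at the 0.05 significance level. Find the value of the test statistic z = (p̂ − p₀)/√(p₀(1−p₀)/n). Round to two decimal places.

z = 2.67

p̂ = 367/937 ≈ 0.3917.
SE = √(p₀(1−p₀)/n) = √(0.2275/937) = 0.0156.
z = (0.3917 − 0.35)/0.0156 = 0.0417/0.0156 = 2.67.
Two-sided p-value ≈ 2·Φ(−2.675) = 0.0075; since p < α = 0.05, reject H₀.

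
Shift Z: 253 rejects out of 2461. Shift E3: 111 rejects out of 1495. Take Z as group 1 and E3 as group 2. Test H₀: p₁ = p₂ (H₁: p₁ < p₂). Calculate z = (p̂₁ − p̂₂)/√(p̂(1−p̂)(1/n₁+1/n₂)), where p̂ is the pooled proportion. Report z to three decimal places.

p̂₁ = 253/2461 ≈ 0.102804, p̂₂ = 111/1495 ≈ 0.074247.
Pooled p̂ = (253+111)/(2461+1495) = 364/3956 = 0.092012.
SE = √(p̂(1−p̂)(1/n₁+1/n₂)) = √(0.092012·0.907988·0.00107524) = √(8.98315e-05) = 0.009478.
z = (0.102804 − 0.074247)/0.009478 = 0.028557/0.009478 = 3.013.

z = 3.013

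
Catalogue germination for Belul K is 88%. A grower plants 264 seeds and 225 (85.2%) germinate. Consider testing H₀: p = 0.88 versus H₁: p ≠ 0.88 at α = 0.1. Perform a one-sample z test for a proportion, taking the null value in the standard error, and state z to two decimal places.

p̂ = 225/264 = 0.8523.
Standard error under H₀: √(0.88×0.12/264) = 0.0200.
z = (0.8523 − 0.88)/0.0200 = -0.0277/0.0200 = -1.39.
p-value = 2·P(Z > 1.386) ≈ 0.1656, so at α = 0.1 we fail to reject H₀.

z = -1.39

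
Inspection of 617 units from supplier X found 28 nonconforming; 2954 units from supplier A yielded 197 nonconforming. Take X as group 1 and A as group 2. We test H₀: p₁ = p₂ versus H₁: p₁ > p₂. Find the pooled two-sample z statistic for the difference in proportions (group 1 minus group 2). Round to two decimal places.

z = -1.98

p̂₁ = 28/617 = 0.04538, p̂₂ = 197/2954 = 0.06669.
Pooled p̂ = (28+197)/(617+2954) = 225/3571 = 0.06301.
SE = √(0.0590376 × 0.00195927) = 0.01076.
z = (0.04538 − 0.06669)/0.01076 = -0.02131/0.01076 = -1.98.
p-value = P(Z > -1.981) ≈ 0.9762.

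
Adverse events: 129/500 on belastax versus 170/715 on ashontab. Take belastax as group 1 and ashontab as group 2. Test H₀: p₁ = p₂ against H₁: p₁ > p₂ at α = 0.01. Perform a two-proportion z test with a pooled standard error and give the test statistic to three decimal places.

z = 0.806

p̂₁ = 129/500 = 0.25800, p̂₂ = 170/715 = 0.23776.
Pooled p̂ = (129+170)/(500+715) = 299/1215 = 0.24609.
SE = √(p̂(1−p̂)(1/n₁+1/n₂)) = √(0.24609·0.75391·0.0033986) = √(0.000630542) = 0.02511.
z = (0.25800 − 0.23776)/0.02511 = 0.02024/0.02511 = 0.806.
p-value = P(Z > 0.806) ≈ 0.2101. With α = 0.01, fail to reject H₀.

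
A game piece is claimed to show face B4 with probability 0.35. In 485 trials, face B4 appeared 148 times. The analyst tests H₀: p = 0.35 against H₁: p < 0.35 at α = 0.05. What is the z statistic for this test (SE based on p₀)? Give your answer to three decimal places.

z = -2.071

p̂ = 148/485 = 0.30515.
Standard error under H₀: √(0.35×0.65/485) = 0.02166.
z = (0.30515 − 0.35)/0.02166 = -0.04485/0.02166 = -2.071.
p-value = P(Z < -2.071) ≈ 0.0192, so at α = 0.05 we reject H₀.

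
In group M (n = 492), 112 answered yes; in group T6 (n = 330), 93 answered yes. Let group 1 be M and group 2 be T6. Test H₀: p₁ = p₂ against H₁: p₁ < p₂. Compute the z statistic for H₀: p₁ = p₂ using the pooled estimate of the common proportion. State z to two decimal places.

p̂₁ = 112/492 ≈ 0.2276, p̂₂ = 93/330 ≈ 0.2818.
Pooled p̂ = (112+93)/(492+330) = 205/822 = 0.2494.
SE = √(0.187195 × 0.00506282) = 0.0308.
z = (0.2276 − 0.2818)/0.0308 = -0.0542/0.0308 = -1.76.
p-value = P(Z < -1.760) ≈ 0.0392.

z = -1.76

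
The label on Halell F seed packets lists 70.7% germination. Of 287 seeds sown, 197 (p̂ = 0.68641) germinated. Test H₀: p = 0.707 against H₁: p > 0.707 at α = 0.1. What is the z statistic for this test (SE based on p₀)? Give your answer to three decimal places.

z = -0.766

p̂ = 197/287 ≈ 0.68641.
SE = √(p₀(1−p₀)/n) = √(0.20715/287) = 0.02687.
z = (0.68641 − 0.707)/0.02687 = -0.02059/0.02687 = -0.766.
p-value = P(Z > -0.766) ≈ 0.7783; since p > α = 0.1, fail to reject H₀.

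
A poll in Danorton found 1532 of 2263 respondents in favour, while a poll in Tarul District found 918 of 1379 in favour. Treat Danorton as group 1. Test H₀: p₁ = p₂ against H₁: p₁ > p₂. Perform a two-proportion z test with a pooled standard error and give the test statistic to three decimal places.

z = 0.704

p̂₁ = 1532/2263 = 0.67698, p̂₂ = 918/1379 = 0.66570.
Pooled p̂ = (1532+918)/(2263+1379) = 2450/3642 = 0.67271.
SE = √(p̂(1−p̂)(1/n₁+1/n₂)) = √(0.67271·0.32729·0.00116705) = √(0.000256953) = 0.01603.
z = (0.67698 − 0.66570)/0.01603 = 0.01128/0.01603 = 0.704.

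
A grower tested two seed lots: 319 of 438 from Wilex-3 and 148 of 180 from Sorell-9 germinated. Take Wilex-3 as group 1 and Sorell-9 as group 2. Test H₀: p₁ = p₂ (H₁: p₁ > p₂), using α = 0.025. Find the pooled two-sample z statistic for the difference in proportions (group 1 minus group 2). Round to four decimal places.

p̂₁ = 319/438 = 0.728311, p̂₂ = 148/180 = 0.822222.
Pooled p̂ = (319+148)/(438+180) = 467/618 = 0.755663.
SE = √(p̂(1−p̂)(1/n₁+1/n₂)) = √(0.755663·0.244337·0.00783866) = √(0.0014473) = 0.038043.
z = (0.728311 − 0.822222)/0.038043 = -0.093911/0.038043 = -2.4685.
p-value = P(Z > -2.469) ≈ 0.9932. With α = 0.025, fail to reject H₀.

z = -2.4685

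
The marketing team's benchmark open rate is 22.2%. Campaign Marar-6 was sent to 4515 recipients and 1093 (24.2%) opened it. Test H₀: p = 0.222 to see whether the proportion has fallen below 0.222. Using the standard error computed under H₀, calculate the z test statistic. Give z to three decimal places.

p̂ = 1093/4515 = 0.242082.
Standard error under H₀: √(0.222×0.778/4515) = 0.006185.
z = (0.242082 − 0.222)/0.006185 = 0.020082/0.006185 = 3.247.
p-value = P(Z < 3.247) ≈ 0.9994.

z = 3.247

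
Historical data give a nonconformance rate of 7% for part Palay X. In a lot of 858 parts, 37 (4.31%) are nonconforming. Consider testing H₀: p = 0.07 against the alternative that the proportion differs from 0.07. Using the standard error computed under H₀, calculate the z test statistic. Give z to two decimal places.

z = -3.09

p̂ = 37/858 ≈ 0.0431.
Standard error under H₀: √(0.07×0.93/858) = 0.0087.
z = (0.0431 − 0.07)/0.0087 = -0.0269/0.0087 = -3.09.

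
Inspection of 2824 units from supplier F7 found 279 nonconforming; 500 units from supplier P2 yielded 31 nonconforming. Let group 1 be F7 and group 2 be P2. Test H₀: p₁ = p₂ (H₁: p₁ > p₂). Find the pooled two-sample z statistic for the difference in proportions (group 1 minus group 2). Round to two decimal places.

p̂₁ = 279/2824 ≈ 0.0988, p̂₂ = 31/500 ≈ 0.0620.
Pooled p̂ = (279+31)/(2824+500) = 310/3324 = 0.0933.
SE = √(p̂(1−p̂)(1/n₁+1/n₂)) = √(0.0933·0.9067·0.00235411) = √(0.000199072) = 0.0141.
z = (0.0988 − 0.0620)/0.0141 = 0.0368/0.0141 = 2.61.

z = 2.61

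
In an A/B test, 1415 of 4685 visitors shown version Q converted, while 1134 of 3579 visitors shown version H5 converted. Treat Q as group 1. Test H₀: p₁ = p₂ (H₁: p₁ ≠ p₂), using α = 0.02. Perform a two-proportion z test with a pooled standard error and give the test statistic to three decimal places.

z = -1.445

p̂₁ = 1415/4685 = 0.302028, p̂₂ = 1134/3579 = 0.316848.
Pooled p̂ = (1415+1134)/(4685+3579) = 2549/8264 = 0.308446.
SE = √(p̂(1−p̂)(1/n₁+1/n₂)) = √(0.308446·0.691554·0.000492855) = √(0.000105129) = 0.010253.
z = (0.302028 − 0.316848)/0.010253 = -0.014820/0.010253 = -1.445.
p-value = 2·P(Z > 1.445) ≈ 0.1483; since p > α = 0.02, fail to reject H₀.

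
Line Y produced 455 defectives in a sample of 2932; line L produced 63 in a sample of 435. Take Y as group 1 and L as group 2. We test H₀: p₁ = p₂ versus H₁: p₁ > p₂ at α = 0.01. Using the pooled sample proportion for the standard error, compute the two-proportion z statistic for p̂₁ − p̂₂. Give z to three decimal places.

p̂₁ = 455/2932 ≈ 0.155184, p̂₂ = 63/435 ≈ 0.144828.
Pooled p̂ = (455+63)/(2932+435) = 518/3367 = 0.153846.
SE = √(0.130178 × 0.00263991) = 0.018538.
z = (0.155184 − 0.144828)/0.018538 = 0.010356/0.018538 = 0.559.
p-value = P(Z > 0.559) ≈ 0.2882; since p > α = 0.01, fail to reject H₀.

z = 0.559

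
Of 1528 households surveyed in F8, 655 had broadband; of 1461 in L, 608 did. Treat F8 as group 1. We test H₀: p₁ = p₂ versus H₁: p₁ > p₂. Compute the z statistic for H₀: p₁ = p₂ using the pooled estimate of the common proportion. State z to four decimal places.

p̂₁ = 655/1528 = 0.428665, p̂₂ = 608/1461 = 0.416153.
Pooled p̂ = (655+608)/(1528+1461) = 1263/2989 = 0.422549.
SE = √(p̂(1−p̂)(1/n₁+1/n₂)) = √(0.422549·0.577451·0.00133891) = √(0.000326697) = 0.018075.
z = (0.428665 − 0.416153)/0.018075 = 0.012512/0.018075 = 0.6922.
p-value = P(Z > 0.692) ≈ 0.2444.

z = 0.6922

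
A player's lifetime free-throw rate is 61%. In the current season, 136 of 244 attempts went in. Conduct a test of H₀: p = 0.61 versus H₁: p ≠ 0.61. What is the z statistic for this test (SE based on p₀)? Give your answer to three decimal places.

p̂ = 136/244 ≈ 0.55738.
Standard error under H₀: √(0.61×0.39/244) = 0.03122.
z = (0.55738 − 0.61)/0.03122 = -0.05262/0.03122 = -1.685.
Two-sided p-value ≈ 2·Φ(−1.685) = 0.0919.

z = -1.685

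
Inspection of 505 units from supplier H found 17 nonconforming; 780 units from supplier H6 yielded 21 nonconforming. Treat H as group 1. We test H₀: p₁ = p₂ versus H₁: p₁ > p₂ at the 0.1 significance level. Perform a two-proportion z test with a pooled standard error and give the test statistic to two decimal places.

z = 0.70

p̂₁ = 17/505 ≈ 0.0337, p̂₂ = 21/780 ≈ 0.0269.
Pooled p̂ = (17+21)/(505+780) = 38/1285 = 0.0296.
SE = √(0.0286975 × 0.00326225) = 0.0097.
z = (0.0337 − 0.0269)/0.0097 = 0.0068/0.0097 = 0.70.
p-value = P(Z > 0.697) ≈ 0.2430, so at α = 0.1 we fail to reject H₀.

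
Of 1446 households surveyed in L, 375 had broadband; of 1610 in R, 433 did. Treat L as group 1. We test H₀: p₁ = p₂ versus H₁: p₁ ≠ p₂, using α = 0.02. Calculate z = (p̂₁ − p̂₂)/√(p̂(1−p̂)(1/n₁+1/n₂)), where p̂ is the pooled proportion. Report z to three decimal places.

z = -0.601

p̂₁ = 375/1446 = 0.25934, p̂₂ = 433/1610 = 0.26894.
Pooled p̂ = (375+433)/(1446+1610) = 808/3056 = 0.26440.
SE = √(p̂(1−p̂)(1/n₁+1/n₂)) = √(0.26440·0.73560·0.00131268) = √(0.000255305) = 0.01598.
z = (0.25934 − 0.26894)/0.01598 = -0.00960/0.01598 = -0.601.
p-value = 2·P(Z > 0.601) ≈ 0.5476, so at α = 0.02 we fail to reject H₀.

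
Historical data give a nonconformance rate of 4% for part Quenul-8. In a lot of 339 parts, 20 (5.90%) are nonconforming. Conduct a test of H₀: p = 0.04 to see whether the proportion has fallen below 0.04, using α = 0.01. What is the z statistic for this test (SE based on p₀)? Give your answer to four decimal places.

z = 1.7849

p̂ = 20/339 = 0.058997.
Under H₀, SE = √(0.04·0.96/339) = √(0.000113274) = 0.010643.
z = (0.058997 − 0.04)/0.010643 = 0.018997/0.010643 = 1.7849.
p-value = P(Z < 1.785) ≈ 0.9629. With α = 0.01, fail to reject H₀.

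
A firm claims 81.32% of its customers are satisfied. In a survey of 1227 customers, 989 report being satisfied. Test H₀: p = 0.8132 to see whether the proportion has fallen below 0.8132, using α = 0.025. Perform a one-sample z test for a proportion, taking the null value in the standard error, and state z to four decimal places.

z = -0.6443

p̂ = 989/1227 = 0.806031.
SE = √(p₀(1−p₀)/n) = √(0.15191/1227) = 0.011127.
z = (0.806031 − 0.8132)/0.011127 = -0.007169/0.011127 = -0.6443.
p-value = P(Z < -0.644) ≈ 0.2597, so at α = 0.025 we fail to reject H₀.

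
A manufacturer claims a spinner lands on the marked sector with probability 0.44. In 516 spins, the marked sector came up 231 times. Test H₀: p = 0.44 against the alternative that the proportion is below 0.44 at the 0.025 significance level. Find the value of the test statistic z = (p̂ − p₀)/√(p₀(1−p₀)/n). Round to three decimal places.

p̂ = 231/516 = 0.44767.
Under H₀, SE = √(0.44·0.56/516) = √(0.000477519) = 0.02185.
z = (0.44767 − 0.44)/0.02185 = 0.00767/0.02185 = 0.351.
p-value = P(Z < 0.351) ≈ 0.6373; since p > α = 0.025, fail to reject H₀.

z = 0.351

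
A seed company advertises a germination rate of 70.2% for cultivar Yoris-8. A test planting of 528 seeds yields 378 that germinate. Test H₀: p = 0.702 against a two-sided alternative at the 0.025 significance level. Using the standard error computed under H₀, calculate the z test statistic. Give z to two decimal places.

z = 0.70

p̂ = 378/528 = 0.7159.
Standard error under H₀: √(0.702×0.298/528) = 0.0199.
z = (0.7159 − 0.702)/0.0199 = 0.0139/0.0199 = 0.70.
Two-sided p-value ≈ 2·Φ(−0.699) = 0.4847, so at α = 0.025 we fail to reject H₀.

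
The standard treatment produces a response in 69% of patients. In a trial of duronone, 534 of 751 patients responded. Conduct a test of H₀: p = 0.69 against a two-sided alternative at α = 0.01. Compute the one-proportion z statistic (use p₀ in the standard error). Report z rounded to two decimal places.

p̂ = 534/751 ≈ 0.7111.
Standard error under H₀: √(0.69×0.31/751) = 0.0169.
z = (0.7111 − 0.69)/0.0169 = 0.0211/0.0169 = 1.25.
p-value = 2·P(Z > 1.247) ≈ 0.2123. With α = 0.01, fail to reject H₀.

z = 1.25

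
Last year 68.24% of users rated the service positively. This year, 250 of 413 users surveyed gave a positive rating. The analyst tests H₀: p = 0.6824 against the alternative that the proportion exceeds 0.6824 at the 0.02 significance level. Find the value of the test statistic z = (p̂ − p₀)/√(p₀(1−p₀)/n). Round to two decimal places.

z = -3.36

p̂ = 250/413 ≈ 0.60533.
Under H₀, SE = √(0.6824·0.3176/413) = √(0.000524771) = 0.02291.
z = (0.60533 − 0.6824)/0.02291 = -0.07707/0.02291 = -3.36.
p-value = P(Z > -3.364) ≈ 0.9996. With α = 0.02, fail to reject H₀.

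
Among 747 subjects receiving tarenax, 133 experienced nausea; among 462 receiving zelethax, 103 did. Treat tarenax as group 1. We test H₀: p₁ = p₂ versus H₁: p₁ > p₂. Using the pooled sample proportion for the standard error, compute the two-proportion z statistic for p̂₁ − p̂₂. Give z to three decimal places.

z = -1.914

p̂₁ = 133/747 ≈ 0.178046, p̂₂ = 103/462 ≈ 0.222944.
Pooled p̂ = (133+103)/(747+462) = 236/1209 = 0.195203.
SE = √(p̂(1−p̂)(1/n₁+1/n₂)) = √(0.195203·0.804797·0.00350319) = √(0.000550346) = 0.023459.
z = (0.178046 − 0.222944)/0.023459 = -0.044898/0.023459 = -1.914.
p-value = P(Z > -1.914) ≈ 0.9722.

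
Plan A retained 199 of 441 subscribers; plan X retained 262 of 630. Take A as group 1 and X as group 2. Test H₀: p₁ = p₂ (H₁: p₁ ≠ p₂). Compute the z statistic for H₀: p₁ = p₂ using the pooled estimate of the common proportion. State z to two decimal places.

p̂₁ = 199/441 ≈ 0.4512, p̂₂ = 262/630 ≈ 0.4159.
Pooled p̂ = (199+262)/(441+630) = 461/1071 = 0.4304.
SE = √(0.245161 × 0.00385488) = 0.0307.
z = (0.4512 − 0.4159)/0.0307 = 0.0353/0.0307 = 1.15.
Two-sided p-value ≈ 2·Φ(−1.151) = 0.2499.

z = 1.15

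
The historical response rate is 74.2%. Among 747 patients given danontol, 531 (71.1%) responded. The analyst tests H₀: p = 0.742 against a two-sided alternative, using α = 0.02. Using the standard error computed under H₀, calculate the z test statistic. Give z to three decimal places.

p̂ = 531/747 = 0.71084.
Standard error under H₀: √(0.742×0.258/747) = 0.01601.
z = (0.71084 − 0.742)/0.01601 = -0.03116/0.01601 = -1.946.
Two-sided p-value ≈ 2·Φ(−1.946) = 0.0516; since p > α = 0.02, fail to reject H₀.

z = -1.946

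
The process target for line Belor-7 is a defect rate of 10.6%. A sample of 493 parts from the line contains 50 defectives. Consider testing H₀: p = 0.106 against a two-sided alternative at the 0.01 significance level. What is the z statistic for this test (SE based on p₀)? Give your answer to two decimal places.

z = -0.33

p̂ = 50/493 = 0.1014.
Standard error under H₀: √(0.106×0.894/493) = 0.0139.
z = (0.1014 − 0.106)/0.0139 = -0.0046/0.0139 = -0.33.
Two-sided p-value ≈ 2·Φ(−0.330) = 0.7411, so at α = 0.01 we fail to reject H₀.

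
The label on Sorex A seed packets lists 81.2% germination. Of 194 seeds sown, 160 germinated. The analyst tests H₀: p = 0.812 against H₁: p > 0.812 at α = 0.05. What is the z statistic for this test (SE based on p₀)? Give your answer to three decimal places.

p̂ = 160/194 = 0.82474.
SE = √(p₀(1−p₀)/n) = √(0.15266/194) = 0.02805.
z = (0.82474 − 0.812)/0.02805 = 0.01274/0.02805 = 0.454.
p-value = P(Z > 0.454) ≈ 0.3248. With α = 0.05, fail to reject H₀.

z = 0.454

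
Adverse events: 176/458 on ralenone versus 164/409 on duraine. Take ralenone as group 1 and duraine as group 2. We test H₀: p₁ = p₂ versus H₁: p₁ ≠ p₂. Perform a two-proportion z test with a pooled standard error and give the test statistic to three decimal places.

p̂₁ = 176/458 = 0.38428, p̂₂ = 164/409 = 0.40098.
Pooled p̂ = (176+164)/(458+409) = 340/867 = 0.39216.
SE = √(0.23837 × 0.00462839) = 0.03322.
z = (0.38428 − 0.40098)/0.03322 = -0.01670/0.03322 = -0.503.

z = -0.503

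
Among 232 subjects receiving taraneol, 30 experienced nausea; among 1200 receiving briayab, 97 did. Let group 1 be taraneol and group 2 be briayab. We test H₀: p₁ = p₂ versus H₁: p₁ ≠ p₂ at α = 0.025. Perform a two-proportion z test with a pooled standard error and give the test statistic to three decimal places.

z = 2.378

p̂₁ = 30/232 = 0.12931, p̂₂ = 97/1200 = 0.08083.
Pooled p̂ = (30+97)/(232+1200) = 127/1432 = 0.08869.
SE = √(0.0808217 × 0.00514368) = 0.02039.
z = (0.12931 − 0.08083)/0.02039 = 0.04848/0.02039 = 2.378.
Two-sided p-value ≈ 2·Φ(−2.378) = 0.0174; since p < α = 0.025, reject H₀.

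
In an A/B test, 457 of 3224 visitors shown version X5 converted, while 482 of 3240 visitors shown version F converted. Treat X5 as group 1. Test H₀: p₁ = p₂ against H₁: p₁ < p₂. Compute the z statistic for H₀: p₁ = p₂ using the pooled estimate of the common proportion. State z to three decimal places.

p̂₁ = 457/3224 ≈ 0.14175, p̂₂ = 482/3240 ≈ 0.14877.
Pooled p̂ = (457+482)/(3224+3240) = 939/6464 = 0.14527.
SE = √(p̂(1−p̂)(1/n₁+1/n₂)) = √(0.14527·0.85473·0.000618816) = √(7.68345e-05) = 0.00877.
z = (0.14175 − 0.14877)/0.00877 = -0.00702/0.00877 = -0.800.

z = -0.800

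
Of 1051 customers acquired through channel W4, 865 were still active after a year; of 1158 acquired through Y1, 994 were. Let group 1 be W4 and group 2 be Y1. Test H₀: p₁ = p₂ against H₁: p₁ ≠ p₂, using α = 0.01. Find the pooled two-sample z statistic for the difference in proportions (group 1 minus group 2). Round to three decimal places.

p̂₁ = 865/1051 = 0.82303, p̂₂ = 994/1158 = 0.85838.
Pooled p̂ = (865+994)/(1051+1158) = 1859/2209 = 0.84156.
SE = √(p̂(1−p̂)(1/n₁+1/n₂)) = √(0.84156·0.15844·0.00181503) = √(0.000242014) = 0.01556.
z = (0.82303 − 0.85838)/0.01556 = -0.03535/0.01556 = -2.272.
p-value = 2·P(Z > 2.272) ≈ 0.0231; since p > α = 0.01, fail to reject H₀.

z = -2.272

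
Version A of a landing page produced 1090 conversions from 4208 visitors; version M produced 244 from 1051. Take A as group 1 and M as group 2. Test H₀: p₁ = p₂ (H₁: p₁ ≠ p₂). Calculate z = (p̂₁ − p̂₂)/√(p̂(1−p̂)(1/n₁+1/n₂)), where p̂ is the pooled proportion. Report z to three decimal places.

z = 1.791

p̂₁ = 1090/4208 = 0.25903, p̂₂ = 244/1051 = 0.23216.
Pooled p̂ = (1090+244)/(4208+1051) = 1334/5259 = 0.25366.
SE = √(0.189317 × 0.00118912) = 0.01500.
z = (0.25903 − 0.23216)/0.01500 = 0.02687/0.01500 = 1.791.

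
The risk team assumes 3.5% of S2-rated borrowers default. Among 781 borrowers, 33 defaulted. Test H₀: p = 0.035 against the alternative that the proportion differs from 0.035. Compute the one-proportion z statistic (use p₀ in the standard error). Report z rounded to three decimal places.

p̂ = 33/781 ≈ 0.042254.
SE = √(p₀(1−p₀)/n) = √(0.033775/781) = 0.006576.
z = (0.042254 − 0.035)/0.006576 = 0.007254/0.006576 = 1.103.
p-value = 2·P(Z > 1.103) ≈ 0.2700.

z = 1.103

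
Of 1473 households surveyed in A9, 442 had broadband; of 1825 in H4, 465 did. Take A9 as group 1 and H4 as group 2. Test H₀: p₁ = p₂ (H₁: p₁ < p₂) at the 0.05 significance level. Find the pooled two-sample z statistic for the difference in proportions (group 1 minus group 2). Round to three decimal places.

p̂₁ = 442/1473 = 0.30007, p̂₂ = 465/1825 = 0.25479.
Pooled p̂ = (442+465)/(1473+1825) = 907/3298 = 0.27502.
SE = √(0.199382 × 0.00122683) = 0.01564.
z = (0.30007 − 0.25479)/0.01564 = 0.04528/0.01564 = 2.895.
p-value = P(Z < 2.895) ≈ 0.9981. With α = 0.05, fail to reject H₀.

z = 2.895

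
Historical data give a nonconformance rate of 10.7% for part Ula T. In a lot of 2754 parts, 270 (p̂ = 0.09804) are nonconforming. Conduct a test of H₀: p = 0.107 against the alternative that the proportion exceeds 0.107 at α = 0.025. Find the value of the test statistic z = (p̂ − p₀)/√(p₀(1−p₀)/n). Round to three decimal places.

p̂ = 270/2754 = 0.09804.
Standard error under H₀: √(0.107×0.893/2754) = 0.00589.
z = (0.09804 − 0.107)/0.00589 = -0.00896/0.00589 = -1.521.
p-value = P(Z > -1.521) ≈ 0.9359. With α = 0.025, fail to reject H₀.

z = -1.521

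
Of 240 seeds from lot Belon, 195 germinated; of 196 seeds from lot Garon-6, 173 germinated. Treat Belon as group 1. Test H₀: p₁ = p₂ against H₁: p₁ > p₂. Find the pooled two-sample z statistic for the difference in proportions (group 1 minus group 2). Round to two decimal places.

z = -2.01

p̂₁ = 195/240 ≈ 0.8125, p̂₂ = 173/196 ≈ 0.8827.
Pooled p̂ = (195+173)/(240+196) = 368/436 = 0.8440.
SE = √(0.131639 × 0.00926871) = 0.0349.
z = (0.8125 − 0.8827)/0.0349 = -0.0702/0.0349 = -2.01.
p-value = P(Z > -2.008) ≈ 0.9777.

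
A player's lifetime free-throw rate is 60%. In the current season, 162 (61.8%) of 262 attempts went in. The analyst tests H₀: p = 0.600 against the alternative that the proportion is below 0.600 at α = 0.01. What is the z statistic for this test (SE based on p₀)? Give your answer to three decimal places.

z = 0.605

p̂ = 162/262 = 0.61832.
SE = √(p₀(1−p₀)/n) = √(0.24/262) = 0.03027.
z = (0.61832 − 0.6)/0.03027 = 0.01832/0.03027 = 0.605.
p-value = P(Z < 0.605) ≈ 0.7275. With α = 0.01, fail to reject H₀.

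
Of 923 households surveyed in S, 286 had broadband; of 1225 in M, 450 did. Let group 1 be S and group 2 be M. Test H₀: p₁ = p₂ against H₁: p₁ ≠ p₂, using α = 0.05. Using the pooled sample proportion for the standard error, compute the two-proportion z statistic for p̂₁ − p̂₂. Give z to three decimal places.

z = -2.779

p̂₁ = 286/923 = 0.30986, p̂₂ = 450/1225 = 0.36735.
Pooled p̂ = (286+450)/(923+1225) = 736/2148 = 0.34264.
SE = √(0.225239 × 0.00189975) = 0.02069.
z = (0.30986 − 0.36735)/0.02069 = -0.05749/0.02069 = -2.779.
Two-sided p-value ≈ 2·Φ(−2.779) = 0.0055, so at α = 0.05 we reject H₀.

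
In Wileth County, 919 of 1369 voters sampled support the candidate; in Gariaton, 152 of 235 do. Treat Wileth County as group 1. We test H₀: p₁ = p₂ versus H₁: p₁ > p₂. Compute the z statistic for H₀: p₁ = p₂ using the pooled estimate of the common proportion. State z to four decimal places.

p̂₁ = 919/1369 ≈ 0.6712929, p̂₂ = 152/235 ≈ 0.6468085.
Pooled p̂ = (919+152)/(1369+235) = 1071/1604 = 0.6677057.
SE = √(0.221875 × 0.00498578) = 0.0332599.
z = (0.6712929 − 0.6468085)/0.0332599 = 0.0244844/0.0332599 = 0.7362.
p-value = P(Z > 0.736) ≈ 0.2308.

z = 0.7362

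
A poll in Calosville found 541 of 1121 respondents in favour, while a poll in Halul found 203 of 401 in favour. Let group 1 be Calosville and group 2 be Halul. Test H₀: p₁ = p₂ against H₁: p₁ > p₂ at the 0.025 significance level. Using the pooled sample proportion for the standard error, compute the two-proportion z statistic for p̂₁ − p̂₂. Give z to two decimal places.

z = -0.81

p̂₁ = 541/1121 ≈ 0.4826, p̂₂ = 203/401 ≈ 0.5062.
Pooled p̂ = (541+203)/(1121+401) = 744/1522 = 0.4888.
SE = √(0.249875 × 0.00338583) = 0.0291.
z = (0.4826 − 0.5062)/0.0291 = -0.0236/0.0291 = -0.81.
p-value = P(Z > -0.812) ≈ 0.7917, so at α = 0.025 we fail to reject H₀.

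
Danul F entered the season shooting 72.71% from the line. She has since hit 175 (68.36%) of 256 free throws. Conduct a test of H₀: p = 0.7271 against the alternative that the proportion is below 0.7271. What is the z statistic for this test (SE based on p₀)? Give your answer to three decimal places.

z = -1.563

p̂ = 175/256 ≈ 0.68359.
SE = √(p₀(1−p₀)/n) = √(0.19843/256) = 0.02784.
z = (0.68359 − 0.7271)/0.02784 = -0.04351/0.02784 = -1.563.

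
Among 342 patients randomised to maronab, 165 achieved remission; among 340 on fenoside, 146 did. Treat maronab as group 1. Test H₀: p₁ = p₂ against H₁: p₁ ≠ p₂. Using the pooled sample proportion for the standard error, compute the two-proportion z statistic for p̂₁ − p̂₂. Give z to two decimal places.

p̂₁ = 165/342 = 0.4825, p̂₂ = 146/340 = 0.4294.
Pooled p̂ = (165+146)/(342+340) = 311/682 = 0.4560.
SE = √(0.248065 × 0.00586515) = 0.0381.
z = (0.4825 − 0.4294)/0.0381 = 0.0531/0.0381 = 1.39.
Two-sided p-value ≈ 2·Φ(−1.391) = 0.1643.

z = 1.39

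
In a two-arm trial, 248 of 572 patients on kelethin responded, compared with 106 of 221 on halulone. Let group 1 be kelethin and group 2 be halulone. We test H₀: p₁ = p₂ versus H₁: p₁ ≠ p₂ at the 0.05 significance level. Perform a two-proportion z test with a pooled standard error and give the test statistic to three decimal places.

p̂₁ = 248/572 = 0.43357, p̂₂ = 106/221 = 0.47964.
Pooled p̂ = (248+106)/(572+221) = 354/793 = 0.44641.
SE = √(p̂(1−p̂)(1/n₁+1/n₂)) = √(0.44641·0.55359·0.00627314) = √(0.00155027) = 0.03937.
z = (0.43357 − 0.47964)/0.03937 = -0.04607/0.03937 = -1.170.
Two-sided p-value ≈ 2·Φ(−1.170) = 0.2420. With α = 0.05, fail to reject H₀.

z = -1.170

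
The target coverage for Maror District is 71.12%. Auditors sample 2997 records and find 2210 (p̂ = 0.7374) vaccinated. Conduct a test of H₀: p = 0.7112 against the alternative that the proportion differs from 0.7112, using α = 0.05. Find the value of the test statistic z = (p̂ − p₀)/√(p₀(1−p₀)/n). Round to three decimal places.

p̂ = 2210/2997 = 0.737404.
SE = √(p₀(1−p₀)/n) = √(0.20539/2997) = 0.008278.
z = (0.737404 − 0.7112)/0.008278 = 0.026204/0.008278 = 3.165.
p-value = 2·P(Z > 3.165) ≈ 0.0015, so at α = 0.05 we reject H₀.

z = 3.165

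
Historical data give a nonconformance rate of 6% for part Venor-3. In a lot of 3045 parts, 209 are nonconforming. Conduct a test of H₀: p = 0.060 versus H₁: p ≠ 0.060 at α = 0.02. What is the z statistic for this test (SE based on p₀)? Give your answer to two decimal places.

z = 2.01

p̂ = 209/3045 ≈ 0.06864.
Standard error under H₀: √(0.06×0.94/3045) = 0.00430.
z = (0.06864 − 0.06)/0.00430 = 0.00864/0.00430 = 2.01.
p-value = 2·P(Z > 2.007) ≈ 0.0448; since p > α = 0.02, fail to reject H₀.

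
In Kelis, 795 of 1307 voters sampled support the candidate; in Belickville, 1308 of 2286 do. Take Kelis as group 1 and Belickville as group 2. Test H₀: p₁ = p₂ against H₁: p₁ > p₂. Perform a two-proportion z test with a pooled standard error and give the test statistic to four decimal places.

z = 2.1121

p̂₁ = 795/1307 = 0.608263, p̂₂ = 1308/2286 = 0.572178.
Pooled p̂ = (795+1308)/(1307+2286) = 2103/3593 = 0.585305.
SE = √(p̂(1−p̂)(1/n₁+1/n₂)) = √(0.585305·0.414695·0.00120256) = √(0.000291888) = 0.017085.
z = (0.608263 − 0.572178)/0.017085 = 0.036085/0.017085 = 2.1121.
p-value = P(Z > 2.112) ≈ 0.0173.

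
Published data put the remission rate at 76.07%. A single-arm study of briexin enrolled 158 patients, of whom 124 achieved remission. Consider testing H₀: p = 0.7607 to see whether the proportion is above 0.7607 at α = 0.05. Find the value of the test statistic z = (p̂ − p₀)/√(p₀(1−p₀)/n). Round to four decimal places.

p̂ = 124/158 ≈ 0.784810.
Under H₀, SE = √(0.7607·0.2393/158) = √(0.00115212) = 0.033943.
z = (0.784810 − 0.7607)/0.033943 = 0.024110/0.033943 = 0.7103.
p-value = P(Z > 0.710) ≈ 0.2388. With α = 0.05, fail to reject H₀.

z = 0.7103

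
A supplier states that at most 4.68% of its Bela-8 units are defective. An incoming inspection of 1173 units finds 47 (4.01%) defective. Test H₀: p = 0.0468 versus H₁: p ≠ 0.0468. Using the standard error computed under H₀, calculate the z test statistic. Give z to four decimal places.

p̂ = 47/1173 = 0.040068.
Under H₀, SE = √(0.0468·0.9532/1173) = √(3.80305e-05) = 0.006167.
z = (0.040068 − 0.0468)/0.006167 = -0.006732/0.006167 = -1.0916.

z = -1.0916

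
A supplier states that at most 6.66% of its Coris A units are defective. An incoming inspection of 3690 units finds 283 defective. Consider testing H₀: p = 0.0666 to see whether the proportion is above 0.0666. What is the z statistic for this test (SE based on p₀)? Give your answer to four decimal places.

p̂ = 283/3690 = 0.0766938.
Standard error under H₀: √(0.0666×0.9334/3690) = 0.0041045.
z = (0.0766938 − 0.0666)/0.0041045 = 0.0100938/0.0041045 = 2.4592.
p-value = P(Z > 2.459) ≈ 0.0070.

z = 2.4592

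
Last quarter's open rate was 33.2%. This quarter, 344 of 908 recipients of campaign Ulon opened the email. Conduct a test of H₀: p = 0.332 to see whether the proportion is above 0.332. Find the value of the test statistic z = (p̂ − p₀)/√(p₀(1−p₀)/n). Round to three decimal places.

p̂ = 344/908 ≈ 0.378855.
Under H₀, SE = √(0.332·0.668/908) = √(0.000244247) = 0.015628.
z = (0.378855 − 0.332)/0.015628 = 0.046855/0.015628 = 2.998.

z = 2.998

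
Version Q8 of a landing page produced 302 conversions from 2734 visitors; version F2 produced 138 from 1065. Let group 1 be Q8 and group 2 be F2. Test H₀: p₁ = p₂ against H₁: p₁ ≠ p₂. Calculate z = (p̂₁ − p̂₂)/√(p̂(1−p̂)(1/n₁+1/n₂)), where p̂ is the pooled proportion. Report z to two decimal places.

p̂₁ = 302/2734 = 0.1105, p̂₂ = 138/1065 = 0.1296.
Pooled p̂ = (302+138)/(2734+1065) = 440/3799 = 0.1158.
SE = √(p̂(1−p̂)(1/n₁+1/n₂)) = √(0.1158·0.8842·0.00130473) = √(0.000133612) = 0.0116.
z = (0.1105 − 0.1296)/0.0116 = -0.0191/0.0116 = -1.65.

z = -1.65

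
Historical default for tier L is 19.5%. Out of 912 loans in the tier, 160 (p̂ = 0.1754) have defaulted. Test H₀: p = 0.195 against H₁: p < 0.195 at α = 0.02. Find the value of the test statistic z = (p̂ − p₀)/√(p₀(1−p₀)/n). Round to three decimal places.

p̂ = 160/912 = 0.17544.
SE = √(p₀(1−p₀)/n) = √(0.15698/912) = 0.01312.
z = (0.17544 − 0.195)/0.01312 = -0.01956/0.01312 = -1.491.
p-value = P(Z < -1.491) ≈ 0.0680. With α = 0.02, fail to reject H₀.

z = -1.491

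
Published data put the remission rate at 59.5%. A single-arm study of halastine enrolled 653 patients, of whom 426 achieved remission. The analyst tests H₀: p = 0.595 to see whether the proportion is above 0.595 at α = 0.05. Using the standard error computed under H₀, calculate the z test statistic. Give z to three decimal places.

p̂ = 426/653 = 0.652374.
Standard error under H₀: √(0.595×0.405/653) = 0.019210.
z = (0.652374 − 0.595)/0.019210 = 0.057374/0.019210 = 2.987.
p-value = P(Z > 2.987) ≈ 0.0014. With α = 0.05, reject H₀.

z = 2.987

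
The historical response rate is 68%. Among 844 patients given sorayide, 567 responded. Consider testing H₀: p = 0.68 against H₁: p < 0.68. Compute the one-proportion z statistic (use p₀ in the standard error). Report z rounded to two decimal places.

z = -0.51

p̂ = 567/844 ≈ 0.6718.
Standard error under H₀: √(0.68×0.32/844) = 0.0161.
z = (0.6718 − 0.68)/0.0161 = -0.0082/0.0161 = -0.51.
p-value = P(Z < -0.511) ≈ 0.3048.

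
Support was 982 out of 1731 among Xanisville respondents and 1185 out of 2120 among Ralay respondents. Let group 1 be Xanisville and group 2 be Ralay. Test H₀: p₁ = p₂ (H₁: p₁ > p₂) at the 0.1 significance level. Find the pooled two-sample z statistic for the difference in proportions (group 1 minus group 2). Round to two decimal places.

z = 0.52

p̂₁ = 982/1731 = 0.5673, p̂₂ = 1185/2120 = 0.5590.
Pooled p̂ = (982+1185)/(1731+2120) = 2167/3851 = 0.5627.
SE = √(p̂(1−p̂)(1/n₁+1/n₂)) = √(0.5627·0.4373·0.0010494) = √(0.000258223) = 0.0161.
z = (0.5673 − 0.5590)/0.0161 = 0.0083/0.0161 = 0.52.
p-value = P(Z > 0.519) ≈ 0.3019. With α = 0.1, fail to reject H₀.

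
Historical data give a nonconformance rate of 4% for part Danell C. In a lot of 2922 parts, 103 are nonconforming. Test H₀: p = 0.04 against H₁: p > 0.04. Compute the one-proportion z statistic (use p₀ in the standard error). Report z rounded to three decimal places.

z = -1.310

p̂ = 103/2922 = 0.035250.
Standard error under H₀: √(0.04×0.96/2922) = 0.003625.
z = (0.035250 − 0.04)/0.003625 = -0.004750/0.003625 = -1.310.
p-value = P(Z > -1.310) ≈ 0.9050.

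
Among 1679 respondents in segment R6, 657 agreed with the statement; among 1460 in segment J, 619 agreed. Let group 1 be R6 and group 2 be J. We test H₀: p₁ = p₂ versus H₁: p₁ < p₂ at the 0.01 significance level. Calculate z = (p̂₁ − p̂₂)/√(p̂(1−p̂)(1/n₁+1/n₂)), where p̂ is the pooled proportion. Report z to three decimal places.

p̂₁ = 657/1679 ≈ 0.391304, p̂₂ = 619/1460 ≈ 0.423973.
Pooled p̂ = (657+619)/(1679+1460) = 1276/3139 = 0.406499.
SE = √(p̂(1−p̂)(1/n₁+1/n₂)) = √(0.406499·0.593501·0.00128052) = √(0.000308936) = 0.017577.
z = (0.391304 − 0.423973)/0.017577 = -0.032669/0.017577 = -1.859.
p-value = P(Z < -1.859) ≈ 0.0315, so at α = 0.01 we fail to reject H₀.

z = -1.859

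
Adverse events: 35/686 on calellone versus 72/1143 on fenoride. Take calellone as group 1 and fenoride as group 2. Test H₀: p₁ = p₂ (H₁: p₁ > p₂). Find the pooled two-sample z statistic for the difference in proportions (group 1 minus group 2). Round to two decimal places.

z = -1.06

p̂₁ = 35/686 = 0.0510, p̂₂ = 72/1143 = 0.0630.
Pooled p̂ = (35+72)/(686+1143) = 107/1829 = 0.0585.
SE = √(0.0550794 × 0.00233262) = 0.0113.
z = (0.0510 − 0.0630)/0.0113 = -0.0120/0.0113 = -1.06.
p-value = P(Z > -1.056) ≈ 0.8546.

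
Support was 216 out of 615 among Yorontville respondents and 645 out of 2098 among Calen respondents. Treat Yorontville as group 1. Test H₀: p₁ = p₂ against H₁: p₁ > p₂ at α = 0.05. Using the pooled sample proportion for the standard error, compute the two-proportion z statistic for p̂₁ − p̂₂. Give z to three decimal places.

z = 2.051

p̂₁ = 216/615 ≈ 0.351220, p̂₂ = 645/2098 ≈ 0.307436.
Pooled p̂ = (216+645)/(615+2098) = 861/2713 = 0.317361.
SE = √(p̂(1−p̂)(1/n₁+1/n₂)) = √(0.317361·0.682639·0.00210266) = √(0.000455527) = 0.021343.
z = (0.351220 − 0.307436)/0.021343 = 0.043784/0.021343 = 2.051.
p-value = P(Z > 2.051) ≈ 0.0201; since p < α = 0.05, reject H₀.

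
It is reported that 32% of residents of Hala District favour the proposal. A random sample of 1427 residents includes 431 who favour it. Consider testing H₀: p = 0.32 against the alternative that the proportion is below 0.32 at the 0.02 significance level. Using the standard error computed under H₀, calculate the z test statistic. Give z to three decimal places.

z = -1.455

p̂ = 431/1427 ≈ 0.30203.
SE = √(p₀(1−p₀)/n) = √(0.2176/1427) = 0.01235.
z = (0.30203 − 0.32)/0.01235 = -0.01797/0.01235 = -1.455.
p-value = P(Z < -1.455) ≈ 0.0728; since p > α = 0.02, fail to reject H₀.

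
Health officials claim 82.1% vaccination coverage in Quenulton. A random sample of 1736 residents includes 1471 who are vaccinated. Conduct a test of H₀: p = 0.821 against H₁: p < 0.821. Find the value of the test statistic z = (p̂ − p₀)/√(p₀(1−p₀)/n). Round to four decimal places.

p̂ = 1471/1736 = 0.8473502.
SE = √(p₀(1−p₀)/n) = √(0.14696/1736) = 0.0092008.
z = (0.8473502 − 0.821)/0.0092008 = 0.0263502/0.0092008 = 2.8639.

z = 2.8639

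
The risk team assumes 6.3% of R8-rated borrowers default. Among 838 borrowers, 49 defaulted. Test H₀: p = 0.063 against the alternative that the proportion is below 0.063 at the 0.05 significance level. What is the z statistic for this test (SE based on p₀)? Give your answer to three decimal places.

p̂ = 49/838 ≈ 0.058473.
Under H₀, SE = √(0.063·0.937/838) = √(7.04427e-05) = 0.008393.
z = (0.058473 − 0.063)/0.008393 = -0.004527/0.008393 = -0.539.
p-value = P(Z < -0.539) ≈ 0.2948. With α = 0.05, fail to reject H₀.

z = -0.539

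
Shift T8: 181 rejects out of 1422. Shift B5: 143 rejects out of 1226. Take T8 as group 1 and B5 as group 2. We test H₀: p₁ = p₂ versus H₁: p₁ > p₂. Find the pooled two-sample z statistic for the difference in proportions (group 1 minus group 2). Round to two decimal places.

p̂₁ = 181/1422 = 0.12729, p̂₂ = 143/1226 = 0.11664.
Pooled p̂ = (181+143)/(1422+1226) = 324/2648 = 0.12236.
SE = √(p̂(1−p̂)(1/n₁+1/n₂)) = √(0.12236·0.87764·0.0015189) = √(0.000163107) = 0.01277.
z = (0.12729 − 0.11664)/0.01277 = 0.01065/0.01277 = 0.83.

z = 0.83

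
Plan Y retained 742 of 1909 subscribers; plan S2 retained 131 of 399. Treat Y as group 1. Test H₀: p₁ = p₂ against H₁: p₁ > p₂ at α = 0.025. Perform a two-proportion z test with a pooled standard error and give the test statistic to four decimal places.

z = 2.2613

p̂₁ = 742/1909 ≈ 0.3886852, p̂₂ = 131/399 ≈ 0.3283208.
Pooled p̂ = (742+131)/(1909+399) = 873/2308 = 0.3782496.
SE = √(0.235177 × 0.0030301) = 0.0266947.
z = (0.3886852 − 0.3283208)/0.0266947 = 0.0603644/0.0266947 = 2.2613.
p-value = P(Z > 2.261) ≈ 0.0119, so at α = 0.025 we reject H₀.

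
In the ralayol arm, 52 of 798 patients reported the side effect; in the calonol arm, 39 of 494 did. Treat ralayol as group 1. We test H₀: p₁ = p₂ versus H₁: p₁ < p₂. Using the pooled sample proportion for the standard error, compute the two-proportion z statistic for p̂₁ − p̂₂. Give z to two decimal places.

z = -0.94

p̂₁ = 52/798 ≈ 0.0652, p̂₂ = 39/494 ≈ 0.0789.
Pooled p̂ = (52+39)/(798+494) = 91/1292 = 0.0704.
SE = √(p̂(1−p̂)(1/n₁+1/n₂)) = √(0.0704·0.9296·0.00327742) = √(0.000214581) = 0.0146.
z = (0.0652 − 0.0789)/0.0146 = -0.0137/0.0146 = -0.94.
p-value = P(Z < -0.941) ≈ 0.1734.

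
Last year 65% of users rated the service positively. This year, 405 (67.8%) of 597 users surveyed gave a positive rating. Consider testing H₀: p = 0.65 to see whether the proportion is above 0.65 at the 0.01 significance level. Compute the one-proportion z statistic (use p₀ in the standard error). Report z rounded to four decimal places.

z = 1.4544

p̂ = 405/597 = 0.678392.
SE = √(p₀(1−p₀)/n) = √(0.2275/597) = 0.019521.
z = (0.678392 − 0.65)/0.019521 = 0.028392/0.019521 = 1.4544.
p-value = P(Z > 1.454) ≈ 0.0729, so at α = 0.01 we fail to reject H₀.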